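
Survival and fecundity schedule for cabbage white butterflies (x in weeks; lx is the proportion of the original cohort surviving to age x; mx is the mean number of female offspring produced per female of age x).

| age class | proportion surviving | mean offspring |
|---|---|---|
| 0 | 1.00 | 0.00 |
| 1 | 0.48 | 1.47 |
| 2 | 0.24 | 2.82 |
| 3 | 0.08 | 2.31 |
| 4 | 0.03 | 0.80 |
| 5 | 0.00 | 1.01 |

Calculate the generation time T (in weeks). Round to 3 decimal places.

lx·mx: 0, 0.7056, 0.6768, 0.1848, 0.024, 0 → R0 = 1.5912
x·lx·mx: 0, 0.7056, 1.3536, 0.5544, 0.096, 0 → Σ = 2.7096
T = 2.7096 / 1.5912 = 1.702866… → 1.703

1.703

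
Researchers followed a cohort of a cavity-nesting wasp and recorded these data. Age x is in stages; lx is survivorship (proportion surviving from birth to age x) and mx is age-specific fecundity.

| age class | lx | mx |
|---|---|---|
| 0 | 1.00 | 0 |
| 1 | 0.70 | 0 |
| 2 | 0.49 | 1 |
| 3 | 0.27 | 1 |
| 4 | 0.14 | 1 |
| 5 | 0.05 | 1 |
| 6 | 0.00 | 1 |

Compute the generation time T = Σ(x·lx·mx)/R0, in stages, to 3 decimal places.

2.737

lx·mx: 0, 0, 0.49, 0.27, 0.14, 0.05, 0 → R0 = 0.95
x·lx·mx: 0, 0, 0.98, 0.81, 0.56, 0.25, 0 → Σ = 2.6
T = 2.6 / 0.95 = 2.736842… → 2.737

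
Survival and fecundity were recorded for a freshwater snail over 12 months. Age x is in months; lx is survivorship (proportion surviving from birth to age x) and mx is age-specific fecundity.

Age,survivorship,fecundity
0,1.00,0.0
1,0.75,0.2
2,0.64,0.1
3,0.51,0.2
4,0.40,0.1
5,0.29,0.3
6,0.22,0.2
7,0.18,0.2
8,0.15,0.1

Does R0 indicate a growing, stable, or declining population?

declining

R0 = Σ lx·mx = 0 + 0.15 + 0.064 + 0.102 + 0.04 + 0.087 + 0.044 + 0.036 + 0.015 = 0.538
R0 < 1, so the population is declining.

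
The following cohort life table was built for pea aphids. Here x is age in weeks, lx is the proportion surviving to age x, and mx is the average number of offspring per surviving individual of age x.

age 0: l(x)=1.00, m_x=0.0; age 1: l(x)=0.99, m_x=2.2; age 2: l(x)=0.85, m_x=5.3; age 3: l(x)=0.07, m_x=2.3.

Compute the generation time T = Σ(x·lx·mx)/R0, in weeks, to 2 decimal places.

lx·mx: 0, 2.178, 4.505, 0.161 → R0 = 6.844
x·lx·mx: 0, 2.178, 9.01, 0.483 → Σ = 11.671
T = 11.671 / 6.844 = 1.705289… → 1.71

1.71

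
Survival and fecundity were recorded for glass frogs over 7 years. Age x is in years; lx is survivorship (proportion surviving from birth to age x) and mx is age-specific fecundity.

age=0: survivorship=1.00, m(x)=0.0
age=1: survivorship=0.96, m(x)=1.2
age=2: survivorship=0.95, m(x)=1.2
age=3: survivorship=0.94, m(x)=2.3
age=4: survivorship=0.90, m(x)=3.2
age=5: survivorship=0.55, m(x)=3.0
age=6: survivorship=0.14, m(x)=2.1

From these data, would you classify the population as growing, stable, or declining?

growing

R0 = Σ lx·mx = 0 + 1.152 + 1.14 + 2.162 + 2.88 + 1.65 + 0.294 = 9.278
R0 > 1, so the population is growing.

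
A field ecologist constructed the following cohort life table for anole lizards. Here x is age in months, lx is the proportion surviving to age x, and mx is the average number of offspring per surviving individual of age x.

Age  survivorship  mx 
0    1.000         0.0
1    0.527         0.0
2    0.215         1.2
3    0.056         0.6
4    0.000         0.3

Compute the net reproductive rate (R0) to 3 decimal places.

lx·mx by age: 0, 0, 0.258, 0.0336, 0
R0 = Σ lx·mx = 0.2916 → 0.292

0.292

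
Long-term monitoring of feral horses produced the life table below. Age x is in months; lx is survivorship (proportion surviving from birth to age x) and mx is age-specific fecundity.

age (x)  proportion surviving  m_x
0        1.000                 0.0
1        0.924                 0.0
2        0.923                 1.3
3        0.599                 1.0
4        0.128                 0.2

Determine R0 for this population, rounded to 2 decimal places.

1.82

lx·mx by age: 0, 0, 1.1999, 0.599, 0.0256
R0 = Σ lx·mx = 1.8245 → 1.82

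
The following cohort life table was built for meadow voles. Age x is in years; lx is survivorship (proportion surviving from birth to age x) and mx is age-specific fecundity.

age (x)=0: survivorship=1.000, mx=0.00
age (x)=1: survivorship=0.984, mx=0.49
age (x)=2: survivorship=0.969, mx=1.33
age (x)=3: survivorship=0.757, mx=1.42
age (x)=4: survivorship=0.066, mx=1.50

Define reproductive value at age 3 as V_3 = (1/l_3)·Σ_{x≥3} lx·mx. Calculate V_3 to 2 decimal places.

lx·mx for x ≥ 3: 1.07494, 0.099 → sum = 1.17394
V_3 = 1.17394 / l_3 = 1.17394 / 0.757 = 1.550779… → 1.55

1.55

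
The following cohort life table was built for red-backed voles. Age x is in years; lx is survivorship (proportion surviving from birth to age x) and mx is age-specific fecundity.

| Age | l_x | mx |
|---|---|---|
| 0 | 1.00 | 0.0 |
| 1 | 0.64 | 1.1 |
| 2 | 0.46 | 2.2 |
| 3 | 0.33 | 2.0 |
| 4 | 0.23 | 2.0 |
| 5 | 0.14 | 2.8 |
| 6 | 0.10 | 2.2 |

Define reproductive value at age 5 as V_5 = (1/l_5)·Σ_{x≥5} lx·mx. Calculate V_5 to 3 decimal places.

lx·mx for x ≥ 5: 0.392, 0.22 → sum = 0.612
V_5 = 0.612 / l_5 = 0.612 / 0.14 = 4.371429… → 4.371

4.371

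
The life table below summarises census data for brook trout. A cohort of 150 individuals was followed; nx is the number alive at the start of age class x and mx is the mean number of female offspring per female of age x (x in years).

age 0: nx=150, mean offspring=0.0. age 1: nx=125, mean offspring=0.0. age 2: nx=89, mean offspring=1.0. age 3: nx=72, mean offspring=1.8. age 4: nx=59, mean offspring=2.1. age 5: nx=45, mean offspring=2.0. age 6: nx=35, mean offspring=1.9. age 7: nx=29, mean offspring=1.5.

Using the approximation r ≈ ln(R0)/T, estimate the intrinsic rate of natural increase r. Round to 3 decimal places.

lx = nx/n0 = nx/150: 1, 0.83333…, 0.59333…, 0.48, 0.39333…, 0.3, 0.23333…, 0.19333…
R0 = Σ lx·mx = 0 + 0 + 0.59333… + 0.864 + 0.826… + 0.6 + 0.44333… + 0.29… = 3.616667…
Σ x·lx·mx = 14.772667…; T = 14.772667…/3.616667… = 4.08461…
r ≈ ln(R0)/T = ln(3.616667…)/4.08461… = 0.31473… → 0.315

0.315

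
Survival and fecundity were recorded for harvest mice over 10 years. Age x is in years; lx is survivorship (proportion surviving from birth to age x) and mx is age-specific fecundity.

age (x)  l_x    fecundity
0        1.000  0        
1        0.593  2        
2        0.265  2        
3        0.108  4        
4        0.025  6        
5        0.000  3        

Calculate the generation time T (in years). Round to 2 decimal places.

lx·mx: 0, 1.186, 0.53, 0.432, 0.15, 0 → R0 = 2.298
x·lx·mx: 0, 1.186, 1.06, 1.296, 0.6, 0 → Σ = 4.142
T = 4.142 / 2.298 = 1.802437… → 1.80

1.80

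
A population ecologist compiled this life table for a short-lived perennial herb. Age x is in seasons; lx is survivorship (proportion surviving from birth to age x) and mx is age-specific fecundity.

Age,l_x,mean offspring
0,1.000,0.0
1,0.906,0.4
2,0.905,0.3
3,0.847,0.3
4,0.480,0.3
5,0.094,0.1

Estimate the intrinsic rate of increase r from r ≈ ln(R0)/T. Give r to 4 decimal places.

R0 = Σ lx·mx = 0 + 0.3624 + 0.2715 + 0.2541 + 0.144 + 0.0094 = 1.0414
Σ x·lx·mx = 2.2907; T = 2.2907/1.0414 = 2.19964…
r ≈ ln(R0)/T = ln(1.0414)/2.19964… = 0.018442… → 0.0184

0.0184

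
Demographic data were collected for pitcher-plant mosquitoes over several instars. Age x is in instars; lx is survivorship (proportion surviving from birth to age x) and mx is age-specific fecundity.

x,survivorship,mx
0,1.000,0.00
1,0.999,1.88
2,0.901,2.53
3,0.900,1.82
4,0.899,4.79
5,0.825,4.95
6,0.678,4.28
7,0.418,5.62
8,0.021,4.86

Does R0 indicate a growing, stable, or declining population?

R0 = Σ lx·mx = 0 + 1.87812 + 2.27953 + 1.638 + 4.30621 + 4.08375 + 2.90184 + 2.34916 + 0.10206 = 19.53867
R0 > 1, so the population is growing.

growing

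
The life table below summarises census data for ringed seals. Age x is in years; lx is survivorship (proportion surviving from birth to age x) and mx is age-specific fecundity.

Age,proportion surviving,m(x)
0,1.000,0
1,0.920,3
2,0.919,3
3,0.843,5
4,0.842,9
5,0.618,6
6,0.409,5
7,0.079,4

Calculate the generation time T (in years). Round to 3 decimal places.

lx·mx: 0, 2.76, 2.757, 4.215, 7.578, 3.708, 2.045, 0.316 → R0 = 23.379
x·lx·mx: 0, 2.76, 5.514, 12.645, 30.312, 18.54, 12.27, 2.212 → Σ = 84.253
T = 84.253 / 23.379 = 3.60379… → 3.604

3.604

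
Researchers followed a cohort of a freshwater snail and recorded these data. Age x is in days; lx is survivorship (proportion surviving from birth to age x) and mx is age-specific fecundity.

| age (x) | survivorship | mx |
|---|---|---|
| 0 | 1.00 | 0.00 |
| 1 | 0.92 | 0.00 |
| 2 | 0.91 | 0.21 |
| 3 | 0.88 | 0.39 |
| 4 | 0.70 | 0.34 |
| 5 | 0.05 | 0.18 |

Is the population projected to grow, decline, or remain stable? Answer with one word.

declining

R0 = Σ lx·mx = 0 + 0 + 0.1911 + 0.3432 + 0.238 + 0.009 = 0.7813
R0 < 1, so the population is declining.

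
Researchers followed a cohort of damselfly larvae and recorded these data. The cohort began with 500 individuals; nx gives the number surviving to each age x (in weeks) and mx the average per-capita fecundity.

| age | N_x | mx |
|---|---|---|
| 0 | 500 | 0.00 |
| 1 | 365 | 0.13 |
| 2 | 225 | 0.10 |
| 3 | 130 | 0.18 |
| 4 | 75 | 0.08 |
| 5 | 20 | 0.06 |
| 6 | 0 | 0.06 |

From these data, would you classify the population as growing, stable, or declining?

declining

lx = nx/n0 = nx/500: 1, 0.73, 0.45, 0.26, 0.15, 0.04, 0
R0 = Σ lx·mx = 0 + 0.0949 + 0.045 + 0.0468 + 0.012 + 0.0024 + 0 = 0.2011
R0 < 1, so the population is declining.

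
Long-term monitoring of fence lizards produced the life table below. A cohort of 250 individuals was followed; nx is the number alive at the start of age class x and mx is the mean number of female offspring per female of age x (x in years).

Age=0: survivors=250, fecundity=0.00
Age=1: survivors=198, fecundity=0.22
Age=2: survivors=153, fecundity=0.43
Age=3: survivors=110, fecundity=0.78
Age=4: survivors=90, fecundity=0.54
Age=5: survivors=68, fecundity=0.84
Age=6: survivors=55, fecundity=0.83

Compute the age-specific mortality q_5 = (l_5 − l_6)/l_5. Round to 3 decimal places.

lx = nx/n0 = nx/250: 1, 0.792, 0.612, 0.44, 0.36, 0.272, 0.22
q_5 = (l_5 − l_6) / l_5 = (0.272 − 0.22) / 0.272
     = 0.052 / 0.272 = 0.191176… → 0.191

0.191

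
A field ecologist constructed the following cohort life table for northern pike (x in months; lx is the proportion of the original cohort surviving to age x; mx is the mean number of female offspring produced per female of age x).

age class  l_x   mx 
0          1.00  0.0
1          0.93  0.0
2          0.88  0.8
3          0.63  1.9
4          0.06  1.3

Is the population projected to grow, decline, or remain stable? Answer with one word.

R0 = Σ lx·mx = 0 + 0 + 0.704 + 1.197 + 0.078 = 1.979
R0 > 1, so the population is growing.

growing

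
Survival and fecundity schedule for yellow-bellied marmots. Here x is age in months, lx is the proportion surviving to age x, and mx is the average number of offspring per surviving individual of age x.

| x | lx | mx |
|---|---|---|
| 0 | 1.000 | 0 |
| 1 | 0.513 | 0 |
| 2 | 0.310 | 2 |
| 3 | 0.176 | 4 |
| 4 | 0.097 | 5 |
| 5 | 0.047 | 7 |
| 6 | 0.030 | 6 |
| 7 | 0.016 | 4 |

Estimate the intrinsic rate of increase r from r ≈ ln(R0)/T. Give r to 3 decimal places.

R0 = Σ lx·mx = 0 + 0 + 0.62 + 0.704 + 0.485 + 0.329 + 0.18 + 0.064 = 2.382
Σ x·lx·mx = 8.465; T = 8.465/2.382 = 3.55374…
r ≈ ln(R0)/T = ln(2.382)/3.55374… = 0.24423… → 0.244

0.244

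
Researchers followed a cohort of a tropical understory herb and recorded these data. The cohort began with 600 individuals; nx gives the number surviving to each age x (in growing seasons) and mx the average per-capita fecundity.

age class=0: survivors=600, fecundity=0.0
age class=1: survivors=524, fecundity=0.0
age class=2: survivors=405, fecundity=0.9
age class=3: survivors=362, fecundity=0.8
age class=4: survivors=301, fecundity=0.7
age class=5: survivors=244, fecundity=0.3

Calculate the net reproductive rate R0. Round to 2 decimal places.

lx = nx/n0 = nx/600: 1, 0.87333…, 0.675, 0.60333…, 0.50167…, 0.40667…
lx·mx by age: 0, 0, 0.6075, 0.482667…, 0.351167…, 0.122…
R0 = Σ lx·mx = 1.563333… → 1.56

1.56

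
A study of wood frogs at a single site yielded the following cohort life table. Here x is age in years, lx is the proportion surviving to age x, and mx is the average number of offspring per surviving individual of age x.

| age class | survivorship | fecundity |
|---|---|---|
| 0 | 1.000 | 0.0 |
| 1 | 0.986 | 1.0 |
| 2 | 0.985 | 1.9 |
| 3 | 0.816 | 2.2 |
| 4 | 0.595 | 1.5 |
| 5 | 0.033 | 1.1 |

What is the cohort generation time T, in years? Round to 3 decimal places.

lx·mx: 0, 0.986, 1.8715, 1.7952, 0.8925, 0.0363 → R0 = 5.5815
x·lx·mx: 0, 0.986, 3.743, 5.3856, 3.57, 0.1815 → Σ = 13.8661
T = 13.8661 / 5.5815 = 2.484296… → 2.484

2.484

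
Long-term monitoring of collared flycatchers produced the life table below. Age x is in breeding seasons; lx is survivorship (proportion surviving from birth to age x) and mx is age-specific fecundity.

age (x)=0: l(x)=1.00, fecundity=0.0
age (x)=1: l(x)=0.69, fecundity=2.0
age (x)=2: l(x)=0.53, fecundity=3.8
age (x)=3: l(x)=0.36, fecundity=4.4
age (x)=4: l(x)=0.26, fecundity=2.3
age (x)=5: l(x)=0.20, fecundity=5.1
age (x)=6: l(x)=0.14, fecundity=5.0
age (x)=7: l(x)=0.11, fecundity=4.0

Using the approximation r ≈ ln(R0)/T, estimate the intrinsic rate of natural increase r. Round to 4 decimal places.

R0 = Σ lx·mx = 0 + 1.38 + 2.014 + 1.584 + 0.598 + 1.02 + 0.7 + 0.44 = 7.736
Σ x·lx·mx = 24.932; T = 24.932/7.736 = 3.22285…
r ≈ ln(R0)/T = ln(7.736)/3.22285… = 0.634805… → 0.6348

0.6348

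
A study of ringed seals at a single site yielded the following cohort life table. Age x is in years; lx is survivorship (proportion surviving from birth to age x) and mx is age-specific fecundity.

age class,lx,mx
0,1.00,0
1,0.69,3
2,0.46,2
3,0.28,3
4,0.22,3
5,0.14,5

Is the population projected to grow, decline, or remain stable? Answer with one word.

growing

R0 = Σ lx·mx = 0 + 2.07 + 0.92 + 0.84 + 0.66 + 0.7 = 5.19
R0 > 1, so the population is growing.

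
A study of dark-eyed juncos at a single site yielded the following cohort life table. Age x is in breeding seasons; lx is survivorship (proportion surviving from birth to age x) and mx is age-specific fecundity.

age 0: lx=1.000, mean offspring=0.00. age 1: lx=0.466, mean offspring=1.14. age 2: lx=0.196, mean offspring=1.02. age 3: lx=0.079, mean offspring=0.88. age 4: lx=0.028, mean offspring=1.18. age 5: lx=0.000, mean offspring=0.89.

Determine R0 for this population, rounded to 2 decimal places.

lx·mx by age: 0, 0.53124, 0.19992, 0.06952, 0.03304, 0
R0 = Σ lx·mx = 0.83372 → 0.83

0.83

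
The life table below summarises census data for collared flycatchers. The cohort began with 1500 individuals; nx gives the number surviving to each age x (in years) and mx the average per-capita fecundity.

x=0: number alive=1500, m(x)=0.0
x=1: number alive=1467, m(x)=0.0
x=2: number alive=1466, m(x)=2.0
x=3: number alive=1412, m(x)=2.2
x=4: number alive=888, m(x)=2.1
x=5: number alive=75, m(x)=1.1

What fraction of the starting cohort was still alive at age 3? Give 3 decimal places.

l_3 = n_3/n_0 = 1412/1500 = 0.941333… → 0.941

0.941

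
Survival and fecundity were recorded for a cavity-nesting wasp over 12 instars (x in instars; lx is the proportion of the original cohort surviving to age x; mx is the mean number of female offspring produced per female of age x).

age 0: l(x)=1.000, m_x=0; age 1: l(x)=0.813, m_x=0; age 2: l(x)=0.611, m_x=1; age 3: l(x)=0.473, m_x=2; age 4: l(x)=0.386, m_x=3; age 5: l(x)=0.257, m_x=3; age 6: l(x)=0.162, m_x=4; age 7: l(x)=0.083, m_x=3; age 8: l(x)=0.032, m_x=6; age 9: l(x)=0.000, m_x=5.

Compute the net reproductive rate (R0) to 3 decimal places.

4.575

lx·mx by age: 0, 0, 0.611, 0.946, 1.158, 0.771, 0.648, 0.249, 0.192, 0
R0 = Σ lx·mx = 4.575 → 4.575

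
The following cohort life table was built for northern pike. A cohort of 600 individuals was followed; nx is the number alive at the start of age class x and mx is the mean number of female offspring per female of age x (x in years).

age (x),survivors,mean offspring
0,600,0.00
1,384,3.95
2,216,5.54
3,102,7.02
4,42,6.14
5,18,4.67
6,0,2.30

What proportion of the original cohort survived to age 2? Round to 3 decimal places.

l_2 = n_2/n_0 = 216/600 = 0.36 → 0.360

0.360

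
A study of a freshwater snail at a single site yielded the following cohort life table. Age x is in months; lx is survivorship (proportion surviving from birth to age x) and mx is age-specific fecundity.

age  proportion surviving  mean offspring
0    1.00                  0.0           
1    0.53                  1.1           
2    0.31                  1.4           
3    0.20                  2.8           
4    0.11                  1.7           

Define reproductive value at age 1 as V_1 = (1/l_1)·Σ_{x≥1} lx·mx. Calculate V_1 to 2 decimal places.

lx·mx for x ≥ 1: 0.583, 0.434, 0.56, 0.187 → sum = 1.764
V_1 = 1.764 / l_1 = 1.764 / 0.53 = 3.328302… → 3.33

3.33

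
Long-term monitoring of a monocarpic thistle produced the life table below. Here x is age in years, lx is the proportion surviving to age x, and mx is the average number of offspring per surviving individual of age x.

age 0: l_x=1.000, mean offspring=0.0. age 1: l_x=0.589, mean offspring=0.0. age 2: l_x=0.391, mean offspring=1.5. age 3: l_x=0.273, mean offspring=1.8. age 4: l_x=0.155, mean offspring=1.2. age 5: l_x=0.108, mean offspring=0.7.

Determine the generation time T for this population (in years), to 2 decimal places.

2.81

lx·mx: 0, 0, 0.5865, 0.4914, 0.186, 0.0756 → R0 = 1.3395
x·lx·mx: 0, 0, 1.173, 1.4742, 0.744, 0.378 → Σ = 3.7692
T = 3.7692 / 1.3395 = 2.813886… → 2.81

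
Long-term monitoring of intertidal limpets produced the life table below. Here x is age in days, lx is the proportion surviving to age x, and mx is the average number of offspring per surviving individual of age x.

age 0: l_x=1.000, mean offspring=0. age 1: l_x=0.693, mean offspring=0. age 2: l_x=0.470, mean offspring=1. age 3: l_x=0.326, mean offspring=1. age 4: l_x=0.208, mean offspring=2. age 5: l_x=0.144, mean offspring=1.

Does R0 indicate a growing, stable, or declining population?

growing

R0 = Σ lx·mx = 0 + 0 + 0.47 + 0.326 + 0.416 + 0.144 = 1.356
R0 > 1, so the population is growing.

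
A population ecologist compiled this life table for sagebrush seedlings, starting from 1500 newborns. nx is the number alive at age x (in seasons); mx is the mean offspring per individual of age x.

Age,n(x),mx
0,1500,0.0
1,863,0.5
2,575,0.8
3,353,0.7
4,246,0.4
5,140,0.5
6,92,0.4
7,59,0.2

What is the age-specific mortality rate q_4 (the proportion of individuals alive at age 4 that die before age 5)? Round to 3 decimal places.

0.431

lx = nx/n0 = nx/1500: 1, 0.57533…, 0.38333…, 0.23533…, 0.164, 0.09333…, 0.06133…, 0.03933…
q_4 = (l_4 − l_5) / l_4 = (0.164 − 0.093333…) / 0.164
     = 0.070667… / 0.164 = 0.430894… → 0.431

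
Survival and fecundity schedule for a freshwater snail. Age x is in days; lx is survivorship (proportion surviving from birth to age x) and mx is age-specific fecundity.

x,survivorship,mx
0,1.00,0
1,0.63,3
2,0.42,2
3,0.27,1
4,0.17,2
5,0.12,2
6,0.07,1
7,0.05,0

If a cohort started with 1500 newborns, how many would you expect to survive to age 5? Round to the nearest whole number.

180

Expected survivors = N0 · l_5 = 1500 × 0.12 = 180 → 180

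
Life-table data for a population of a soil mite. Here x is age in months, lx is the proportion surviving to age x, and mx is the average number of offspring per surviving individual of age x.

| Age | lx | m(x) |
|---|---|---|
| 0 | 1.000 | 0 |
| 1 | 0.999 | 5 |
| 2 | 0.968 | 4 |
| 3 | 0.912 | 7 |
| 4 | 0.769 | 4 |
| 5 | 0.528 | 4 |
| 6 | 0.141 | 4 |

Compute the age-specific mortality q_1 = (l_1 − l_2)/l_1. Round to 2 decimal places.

q_1 = (l_1 − l_2) / l_1 = (0.999 − 0.968) / 0.999
     = 0.031 / 0.999 = 0.031031… → 0.03

0.03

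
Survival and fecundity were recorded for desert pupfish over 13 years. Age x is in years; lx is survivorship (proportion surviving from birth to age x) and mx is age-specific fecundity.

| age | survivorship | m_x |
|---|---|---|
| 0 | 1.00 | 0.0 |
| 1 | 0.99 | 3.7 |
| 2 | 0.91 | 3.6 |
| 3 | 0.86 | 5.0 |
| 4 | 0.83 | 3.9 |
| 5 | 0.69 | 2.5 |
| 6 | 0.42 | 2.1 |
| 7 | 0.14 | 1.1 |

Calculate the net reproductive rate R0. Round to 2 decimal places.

lx·mx by age: 0, 3.663, 3.276, 4.3, 3.237, 1.725, 0.882, 0.154
R0 = Σ lx·mx = 17.237 → 17.24

17.24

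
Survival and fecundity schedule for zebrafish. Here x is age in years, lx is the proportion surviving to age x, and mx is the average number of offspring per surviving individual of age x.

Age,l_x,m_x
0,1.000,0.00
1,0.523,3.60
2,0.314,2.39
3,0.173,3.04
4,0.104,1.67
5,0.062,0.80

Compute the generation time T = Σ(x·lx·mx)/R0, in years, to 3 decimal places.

1.746

lx·mx: 0, 1.8828, 0.75046, 0.52592, 0.17368, 0.0496 → R0 = 3.38246
x·lx·mx: 0, 1.8828, 1.50092, 1.57776, 0.69472, 0.248 → Σ = 5.9042
T = 5.9042 / 3.38246 = 1.745534… → 1.746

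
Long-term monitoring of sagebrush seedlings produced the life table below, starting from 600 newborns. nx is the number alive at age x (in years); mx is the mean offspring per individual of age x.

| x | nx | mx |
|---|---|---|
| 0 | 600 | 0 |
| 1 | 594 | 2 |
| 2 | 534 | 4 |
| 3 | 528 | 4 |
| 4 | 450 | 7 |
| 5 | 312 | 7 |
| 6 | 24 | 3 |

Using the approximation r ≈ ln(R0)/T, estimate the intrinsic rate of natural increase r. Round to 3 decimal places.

0.878

lx = nx/n0 = nx/600: 1, 0.99, 0.89, 0.88, 0.75, 0.52, 0.04
R0 = Σ lx·mx = 0 + 1.98 + 3.56 + 3.52 + 5.25 + 3.64 + 0.12 = 18.07
Σ x·lx·mx = 59.58; T = 59.58/18.07 = 3.29718…
r ≈ ln(R0)/T = ln(18.07)/3.29718… = 0.8778… → 0.878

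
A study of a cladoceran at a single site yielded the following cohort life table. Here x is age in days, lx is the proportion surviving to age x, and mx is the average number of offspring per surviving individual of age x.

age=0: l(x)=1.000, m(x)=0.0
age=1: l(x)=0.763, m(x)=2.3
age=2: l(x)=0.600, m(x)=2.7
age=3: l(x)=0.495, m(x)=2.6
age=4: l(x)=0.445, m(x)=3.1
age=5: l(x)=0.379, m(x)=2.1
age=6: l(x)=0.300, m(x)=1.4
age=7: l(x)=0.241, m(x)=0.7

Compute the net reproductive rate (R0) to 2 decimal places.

7.43

lx·mx by age: 0, 1.7549, 1.62, 1.287, 1.3795, 0.7959, 0.42, 0.1687
R0 = Σ lx·mx = 7.426 → 7.43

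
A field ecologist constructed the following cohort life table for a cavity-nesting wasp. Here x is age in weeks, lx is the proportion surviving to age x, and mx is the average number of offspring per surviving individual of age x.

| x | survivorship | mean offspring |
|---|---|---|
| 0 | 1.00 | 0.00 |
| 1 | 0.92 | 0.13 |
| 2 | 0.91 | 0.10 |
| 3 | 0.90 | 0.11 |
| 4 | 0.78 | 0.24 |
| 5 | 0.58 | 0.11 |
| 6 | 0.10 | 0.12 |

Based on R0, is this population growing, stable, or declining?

R0 = Σ lx·mx = 0 + 0.1196 + 0.091 + 0.099 + 0.1872 + 0.0638 + 0.012 = 0.5726
R0 < 1, so the population is declining.

declining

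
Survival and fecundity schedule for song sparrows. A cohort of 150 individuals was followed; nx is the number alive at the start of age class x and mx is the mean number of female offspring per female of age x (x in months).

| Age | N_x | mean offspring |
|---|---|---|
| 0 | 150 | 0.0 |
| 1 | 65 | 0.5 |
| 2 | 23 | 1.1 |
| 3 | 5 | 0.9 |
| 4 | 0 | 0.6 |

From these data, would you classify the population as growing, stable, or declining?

declining

lx = nx/n0 = nx/150: 1, 0.43333…, 0.15333…, 0.03333…, 0
R0 = Σ lx·mx = 0 + 0.216667… + 0.168667… + 0.03… + 0 = 0.415333…
R0 < 1, so the population is declining.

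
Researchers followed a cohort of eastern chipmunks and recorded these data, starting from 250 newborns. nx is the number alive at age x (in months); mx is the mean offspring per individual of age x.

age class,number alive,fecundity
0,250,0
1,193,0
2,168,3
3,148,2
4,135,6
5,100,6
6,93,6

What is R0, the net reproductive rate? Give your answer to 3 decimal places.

lx = nx/n0 = nx/250: 1, 0.772, 0.672, 0.592, 0.54, 0.4, 0.372
lx·mx by age: 0, 0, 2.016, 1.184, 3.24, 2.4, 2.232
R0 = Σ lx·mx = 11.072 → 11.072

11.072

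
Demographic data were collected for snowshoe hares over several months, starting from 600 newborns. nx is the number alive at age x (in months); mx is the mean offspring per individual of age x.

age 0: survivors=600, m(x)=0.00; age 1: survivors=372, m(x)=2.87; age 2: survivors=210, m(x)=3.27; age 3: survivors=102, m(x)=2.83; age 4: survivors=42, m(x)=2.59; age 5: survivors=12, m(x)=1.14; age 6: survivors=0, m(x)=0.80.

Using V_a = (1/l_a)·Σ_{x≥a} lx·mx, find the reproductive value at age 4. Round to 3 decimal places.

lx = nx/n0 = nx/600: 1, 0.62, 0.35, 0.17, 0.07, 0.02, 0
lx·mx for x ≥ 4: 0.1813, 0.0228, 0 → sum = 0.2041
V_4 = 0.2041 / l_4 = 0.2041 / 0.07 = 2.915714… → 2.916

2.916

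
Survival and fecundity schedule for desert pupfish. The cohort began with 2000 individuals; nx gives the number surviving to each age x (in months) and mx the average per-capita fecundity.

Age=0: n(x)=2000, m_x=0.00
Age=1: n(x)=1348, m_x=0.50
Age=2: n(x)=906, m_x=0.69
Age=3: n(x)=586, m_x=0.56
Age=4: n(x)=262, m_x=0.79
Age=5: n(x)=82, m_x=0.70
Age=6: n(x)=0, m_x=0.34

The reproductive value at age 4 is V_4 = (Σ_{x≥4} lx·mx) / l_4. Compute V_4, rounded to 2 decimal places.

1.01

lx = nx/n0 = nx/2000: 1, 0.674, 0.453, 0.293, 0.131, 0.041, 0
lx·mx for x ≥ 4: 0.10349, 0.0287, 0 → sum = 0.13219
V_4 = 0.13219 / l_4 = 0.13219 / 0.131 = 1.009084… → 1.01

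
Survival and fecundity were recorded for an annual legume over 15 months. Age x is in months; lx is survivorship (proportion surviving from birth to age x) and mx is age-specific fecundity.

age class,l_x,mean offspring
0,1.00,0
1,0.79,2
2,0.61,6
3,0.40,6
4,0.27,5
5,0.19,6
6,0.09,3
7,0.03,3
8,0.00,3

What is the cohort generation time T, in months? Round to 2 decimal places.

lx·mx: 0, 1.58, 3.66, 2.4, 1.35, 1.14, 0.27, 0.09, 0 → R0 = 10.49
x·lx·mx: 0, 1.58, 7.32, 7.2, 5.4, 5.7, 1.62, 0.63, 0 → Σ = 29.45
T = 29.45 / 10.49 = 2.807436… → 2.81

2.81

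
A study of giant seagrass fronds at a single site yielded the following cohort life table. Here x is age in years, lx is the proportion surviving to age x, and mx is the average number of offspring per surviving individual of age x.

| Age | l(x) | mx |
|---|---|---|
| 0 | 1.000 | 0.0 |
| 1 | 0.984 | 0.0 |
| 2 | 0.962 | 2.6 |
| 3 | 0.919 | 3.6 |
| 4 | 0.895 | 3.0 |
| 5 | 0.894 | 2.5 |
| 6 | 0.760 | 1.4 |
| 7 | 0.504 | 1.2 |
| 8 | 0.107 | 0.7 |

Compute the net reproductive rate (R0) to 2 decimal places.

12.47

lx·mx by age: 0, 0, 2.5012, 3.3084, 2.685, 2.235, 1.064, 0.6048, 0.0749
R0 = Σ lx·mx = 12.4733 → 12.47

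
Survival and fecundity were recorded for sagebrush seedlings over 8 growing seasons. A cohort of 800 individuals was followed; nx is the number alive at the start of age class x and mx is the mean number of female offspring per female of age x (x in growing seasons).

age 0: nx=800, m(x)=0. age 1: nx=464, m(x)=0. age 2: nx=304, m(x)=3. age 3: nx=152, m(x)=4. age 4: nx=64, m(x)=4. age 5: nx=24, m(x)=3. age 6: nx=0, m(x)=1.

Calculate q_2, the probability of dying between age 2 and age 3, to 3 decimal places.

0.500

lx = nx/n0 = nx/800: 1, 0.58, 0.38, 0.19, 0.08, 0.03, 0
q_2 = (l_2 − l_3) / l_2 = (0.38 − 0.19) / 0.38
     = 0.19 / 0.38 = 0.5 → 0.500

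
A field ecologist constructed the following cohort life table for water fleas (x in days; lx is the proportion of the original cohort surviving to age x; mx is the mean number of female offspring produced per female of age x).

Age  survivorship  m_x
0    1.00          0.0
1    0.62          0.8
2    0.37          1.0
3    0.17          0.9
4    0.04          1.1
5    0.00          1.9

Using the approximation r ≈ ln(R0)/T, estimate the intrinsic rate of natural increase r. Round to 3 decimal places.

0.035

R0 = Σ lx·mx = 0 + 0.496 + 0.37 + 0.153 + 0.044 + 0 = 1.063
Σ x·lx·mx = 1.871; T = 1.871/1.063 = 1.76011…
r ≈ ln(R0)/T = ln(1.063)/1.76011… = 0.03471… → 0.035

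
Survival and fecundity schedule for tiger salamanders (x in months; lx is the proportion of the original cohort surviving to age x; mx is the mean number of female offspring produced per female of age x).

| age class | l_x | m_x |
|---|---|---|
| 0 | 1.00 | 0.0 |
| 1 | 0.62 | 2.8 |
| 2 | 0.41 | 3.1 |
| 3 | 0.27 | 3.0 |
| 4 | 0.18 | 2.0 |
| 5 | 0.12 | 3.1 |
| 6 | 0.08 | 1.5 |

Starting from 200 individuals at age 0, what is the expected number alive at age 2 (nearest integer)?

82

Expected survivors = N0 · l_2 = 200 × 0.41 = 82 → 82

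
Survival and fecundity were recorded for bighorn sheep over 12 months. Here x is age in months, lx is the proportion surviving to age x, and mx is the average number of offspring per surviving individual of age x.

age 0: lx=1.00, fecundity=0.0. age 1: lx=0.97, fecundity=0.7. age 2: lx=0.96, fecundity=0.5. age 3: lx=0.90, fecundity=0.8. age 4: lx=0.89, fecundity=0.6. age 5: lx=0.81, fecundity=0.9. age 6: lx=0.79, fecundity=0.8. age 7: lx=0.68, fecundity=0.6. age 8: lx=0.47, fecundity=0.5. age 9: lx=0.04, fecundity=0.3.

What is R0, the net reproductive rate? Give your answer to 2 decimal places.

4.43

lx·mx by age: 0, 0.679, 0.48, 0.72, 0.534, 0.729, 0.632, 0.408, 0.235, 0.012
R0 = Σ lx·mx = 4.429 → 4.43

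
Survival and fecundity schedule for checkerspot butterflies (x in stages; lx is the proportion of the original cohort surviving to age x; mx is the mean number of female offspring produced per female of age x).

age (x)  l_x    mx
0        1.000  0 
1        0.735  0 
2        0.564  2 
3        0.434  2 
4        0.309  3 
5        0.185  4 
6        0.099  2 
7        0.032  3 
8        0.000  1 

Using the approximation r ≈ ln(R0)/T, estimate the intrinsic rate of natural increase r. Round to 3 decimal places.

0.385

R0 = Σ lx·mx = 0 + 0 + 1.128 + 0.868 + 0.927 + 0.74 + 0.198 + 0.096 + 0 = 3.957
Σ x·lx·mx = 14.128; T = 14.128/3.957 = 3.57038…
r ≈ ln(R0)/T = ln(3.957)/3.57038… = 0.38525… → 0.385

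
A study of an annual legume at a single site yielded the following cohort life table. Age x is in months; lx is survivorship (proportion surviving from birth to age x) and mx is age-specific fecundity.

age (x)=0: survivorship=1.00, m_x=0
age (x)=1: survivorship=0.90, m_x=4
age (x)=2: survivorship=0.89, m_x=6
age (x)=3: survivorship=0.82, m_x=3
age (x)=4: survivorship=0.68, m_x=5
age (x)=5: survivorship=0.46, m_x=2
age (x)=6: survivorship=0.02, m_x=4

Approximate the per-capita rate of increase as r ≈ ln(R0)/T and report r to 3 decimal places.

R0 = Σ lx·mx = 0 + 3.6 + 5.34 + 2.46 + 3.4 + 0.92 + 0.08 = 15.8
Σ x·lx·mx = 40.34; T = 40.34/15.8 = 2.55316…
r ≈ ln(R0)/T = ln(15.8)/2.55316… = 1.08102… → 1.081

1.081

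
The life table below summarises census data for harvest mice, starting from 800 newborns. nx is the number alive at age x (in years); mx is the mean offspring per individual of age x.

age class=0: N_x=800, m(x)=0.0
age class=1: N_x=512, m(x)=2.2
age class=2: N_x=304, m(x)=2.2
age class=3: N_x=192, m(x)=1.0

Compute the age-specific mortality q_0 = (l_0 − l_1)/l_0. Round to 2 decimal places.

0.36

lx = nx/n0 = nx/800: 1, 0.64, 0.38, 0.24
q_0 = (l_0 − l_1) / l_0 = (1 − 0.64) / 1
     = 0.36 / 1 = 0.36 → 0.36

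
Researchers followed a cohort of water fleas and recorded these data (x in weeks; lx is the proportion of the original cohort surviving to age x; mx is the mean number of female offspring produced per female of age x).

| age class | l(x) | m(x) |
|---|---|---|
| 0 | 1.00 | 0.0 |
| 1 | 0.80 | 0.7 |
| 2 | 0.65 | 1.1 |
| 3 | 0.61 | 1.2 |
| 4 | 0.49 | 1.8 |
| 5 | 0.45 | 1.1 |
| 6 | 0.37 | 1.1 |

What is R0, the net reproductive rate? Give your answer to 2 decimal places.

lx·mx by age: 0, 0.56, 0.715, 0.732, 0.882, 0.495, 0.407
R0 = Σ lx·mx = 3.791 → 3.79

3.79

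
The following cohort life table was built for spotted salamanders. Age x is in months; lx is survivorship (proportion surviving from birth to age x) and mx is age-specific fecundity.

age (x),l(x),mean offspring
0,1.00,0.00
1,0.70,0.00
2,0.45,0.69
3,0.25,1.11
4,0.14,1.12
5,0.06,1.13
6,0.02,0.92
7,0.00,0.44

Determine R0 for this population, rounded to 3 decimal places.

lx·mx by age: 0, 0, 0.3105, 0.2775, 0.1568, 0.0678, 0.0184, 0
R0 = Σ lx·mx = 0.831 → 0.831

0.831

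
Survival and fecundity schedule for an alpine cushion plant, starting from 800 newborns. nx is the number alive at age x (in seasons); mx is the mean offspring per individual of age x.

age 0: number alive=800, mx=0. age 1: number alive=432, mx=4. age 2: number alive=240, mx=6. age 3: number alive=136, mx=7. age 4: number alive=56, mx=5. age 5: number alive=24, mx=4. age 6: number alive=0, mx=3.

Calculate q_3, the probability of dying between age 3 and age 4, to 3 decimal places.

0.588

lx = nx/n0 = nx/800: 1, 0.54, 0.3, 0.17, 0.07, 0.03, 0
q_3 = (l_3 − l_4) / l_3 = (0.17 − 0.07) / 0.17
     = 0.1 / 0.17 = 0.588235… → 0.588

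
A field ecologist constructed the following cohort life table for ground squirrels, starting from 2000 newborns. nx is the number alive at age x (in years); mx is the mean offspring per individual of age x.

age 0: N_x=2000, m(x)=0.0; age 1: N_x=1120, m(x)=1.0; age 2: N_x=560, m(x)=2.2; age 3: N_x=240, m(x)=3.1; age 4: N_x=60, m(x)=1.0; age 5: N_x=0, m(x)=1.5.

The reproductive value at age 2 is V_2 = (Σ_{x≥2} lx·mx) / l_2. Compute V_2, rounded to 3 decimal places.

3.636

lx = nx/n0 = nx/2000: 1, 0.56, 0.28, 0.12, 0.03, 0
lx·mx for x ≥ 2: 0.616, 0.372, 0.03, 0 → sum = 1.018
V_2 = 1.018 / l_2 = 1.018 / 0.28 = 3.635714… → 3.636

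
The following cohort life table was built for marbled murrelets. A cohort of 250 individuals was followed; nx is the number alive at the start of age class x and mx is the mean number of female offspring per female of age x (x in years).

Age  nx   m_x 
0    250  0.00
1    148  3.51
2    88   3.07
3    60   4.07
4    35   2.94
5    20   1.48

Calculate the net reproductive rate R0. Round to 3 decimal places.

lx = nx/n0 = nx/250: 1, 0.592, 0.352, 0.24, 0.14, 0.08
lx·mx by age: 0, 2.07792, 1.08064, 0.9768, 0.4116, 0.1184
R0 = Σ lx·mx = 4.66536 → 4.665

4.665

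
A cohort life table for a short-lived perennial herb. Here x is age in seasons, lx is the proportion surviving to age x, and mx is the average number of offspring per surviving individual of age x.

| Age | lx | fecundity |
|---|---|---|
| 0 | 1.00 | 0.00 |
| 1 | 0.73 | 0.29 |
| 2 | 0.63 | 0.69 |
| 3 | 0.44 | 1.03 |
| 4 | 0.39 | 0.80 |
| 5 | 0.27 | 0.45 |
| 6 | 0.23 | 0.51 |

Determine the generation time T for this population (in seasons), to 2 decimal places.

3.03

lx·mx: 0, 0.2117, 0.4347, 0.4532, 0.312, 0.1215, 0.1173 → R0 = 1.6504
x·lx·mx: 0, 0.2117, 0.8694, 1.3596, 1.248, 0.6075, 0.7038 → Σ = 5
T = 5 / 1.6504 = 3.029569… → 3.03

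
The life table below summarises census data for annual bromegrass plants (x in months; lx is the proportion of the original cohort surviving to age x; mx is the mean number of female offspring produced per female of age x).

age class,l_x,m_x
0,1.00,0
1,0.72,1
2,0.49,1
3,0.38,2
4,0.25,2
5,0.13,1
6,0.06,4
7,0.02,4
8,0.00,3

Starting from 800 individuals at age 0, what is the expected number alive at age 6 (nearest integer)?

48

Expected survivors = N0 · l_6 = 800 × 0.06 = 48 → 48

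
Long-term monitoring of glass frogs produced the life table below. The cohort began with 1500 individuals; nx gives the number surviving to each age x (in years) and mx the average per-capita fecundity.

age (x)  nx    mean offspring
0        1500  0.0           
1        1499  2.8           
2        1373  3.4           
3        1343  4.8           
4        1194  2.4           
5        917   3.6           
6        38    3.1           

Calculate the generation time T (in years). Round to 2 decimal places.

lx = nx/n0 = nx/1500: 1, 0.99933…, 0.91533…, 0.89533…, 0.796, 0.61133…, 0.02533…
lx·mx: 0, 2.798133…, 3.112133…, 4.2976…, 1.9104, 2.2008…, 0.078533… → R0 = 14.3976…
x·lx·mx: 0, 2.798133…, 6.224267…, 12.8928…, 7.6416, 11.004…, 0.4712… → Σ = 41.032…
T = 41.032… / 14.3976… = 2.849919… → 2.85

2.85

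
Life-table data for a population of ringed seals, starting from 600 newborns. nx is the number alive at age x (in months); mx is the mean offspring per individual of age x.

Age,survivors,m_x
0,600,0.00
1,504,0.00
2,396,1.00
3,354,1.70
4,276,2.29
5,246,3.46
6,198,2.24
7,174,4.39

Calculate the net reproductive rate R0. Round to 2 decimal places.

lx = nx/n0 = nx/600: 1, 0.84, 0.66, 0.59, 0.46, 0.41, 0.33, 0.29
lx·mx by age: 0, 0, 0.66, 1.003, 1.0534, 1.4186, 0.7392, 1.2731
R0 = Σ lx·mx = 6.1473 → 6.15

6.15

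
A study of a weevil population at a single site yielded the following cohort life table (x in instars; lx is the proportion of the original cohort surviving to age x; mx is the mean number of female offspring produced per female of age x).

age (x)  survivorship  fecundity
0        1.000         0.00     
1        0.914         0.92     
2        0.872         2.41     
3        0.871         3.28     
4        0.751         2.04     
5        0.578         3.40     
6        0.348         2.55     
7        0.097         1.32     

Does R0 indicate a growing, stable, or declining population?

growing

R0 = Σ lx·mx = 0 + 0.84088 + 2.10152 + 2.85688 + 1.53204 + 1.9652 + 0.8874 + 0.12804 = 10.31196
R0 > 1, so the population is growing.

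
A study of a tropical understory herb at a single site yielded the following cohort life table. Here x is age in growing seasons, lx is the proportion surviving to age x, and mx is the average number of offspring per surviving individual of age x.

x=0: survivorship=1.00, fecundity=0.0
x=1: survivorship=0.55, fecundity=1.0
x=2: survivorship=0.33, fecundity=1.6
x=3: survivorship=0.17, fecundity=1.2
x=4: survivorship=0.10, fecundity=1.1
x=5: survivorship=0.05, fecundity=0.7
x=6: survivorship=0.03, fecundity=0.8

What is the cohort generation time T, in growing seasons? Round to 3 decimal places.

2.052

lx·mx: 0, 0.55, 0.528, 0.204, 0.11, 0.035, 0.024 → R0 = 1.451
x·lx·mx: 0, 0.55, 1.056, 0.612, 0.44, 0.175, 0.144 → Σ = 2.977
T = 2.977 / 1.451 = 2.051688… → 2.052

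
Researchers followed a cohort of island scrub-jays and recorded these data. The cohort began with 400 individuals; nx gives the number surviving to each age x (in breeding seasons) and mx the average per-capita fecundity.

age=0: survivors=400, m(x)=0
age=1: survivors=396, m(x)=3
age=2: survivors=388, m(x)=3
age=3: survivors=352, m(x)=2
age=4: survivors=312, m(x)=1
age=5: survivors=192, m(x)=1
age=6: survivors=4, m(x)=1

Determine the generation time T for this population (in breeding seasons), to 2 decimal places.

2.21

lx = nx/n0 = nx/400: 1, 0.99, 0.97, 0.88, 0.78, 0.48, 0.01
lx·mx: 0, 2.97, 2.91, 1.76, 0.78, 0.48, 0.01 → R0 = 8.91
x·lx·mx: 0, 2.97, 5.82, 5.28, 3.12, 2.4, 0.06 → Σ = 19.65
T = 19.65 / 8.91 = 2.205387… → 2.21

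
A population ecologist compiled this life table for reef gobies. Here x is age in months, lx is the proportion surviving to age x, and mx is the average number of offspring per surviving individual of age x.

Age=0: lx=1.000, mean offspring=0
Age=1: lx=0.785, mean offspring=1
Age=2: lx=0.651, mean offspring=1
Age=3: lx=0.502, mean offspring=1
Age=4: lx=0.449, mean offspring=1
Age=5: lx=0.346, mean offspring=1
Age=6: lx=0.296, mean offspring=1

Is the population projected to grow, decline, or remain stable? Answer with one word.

R0 = Σ lx·mx = 0 + 0.785 + 0.651 + 0.502 + 0.449 + 0.346 + 0.296 = 3.029
R0 > 1, so the population is growing.

growing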